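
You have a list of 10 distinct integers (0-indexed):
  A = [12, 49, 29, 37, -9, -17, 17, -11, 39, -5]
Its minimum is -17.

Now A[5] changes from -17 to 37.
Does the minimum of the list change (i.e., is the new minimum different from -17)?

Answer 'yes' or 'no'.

Answer: yes

Derivation:
Old min = -17
Change: A[5] -17 -> 37
Changed element was the min; new min must be rechecked.
New min = -11; changed? yes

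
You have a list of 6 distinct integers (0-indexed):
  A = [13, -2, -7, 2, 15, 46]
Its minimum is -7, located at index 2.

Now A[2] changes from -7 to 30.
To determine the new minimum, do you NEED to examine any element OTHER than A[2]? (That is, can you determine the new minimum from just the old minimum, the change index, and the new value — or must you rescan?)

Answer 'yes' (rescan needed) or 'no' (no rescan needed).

Answer: yes

Derivation:
Old min = -7 at index 2
Change at index 2: -7 -> 30
Index 2 WAS the min and new value 30 > old min -7. Must rescan other elements to find the new min.
Needs rescan: yes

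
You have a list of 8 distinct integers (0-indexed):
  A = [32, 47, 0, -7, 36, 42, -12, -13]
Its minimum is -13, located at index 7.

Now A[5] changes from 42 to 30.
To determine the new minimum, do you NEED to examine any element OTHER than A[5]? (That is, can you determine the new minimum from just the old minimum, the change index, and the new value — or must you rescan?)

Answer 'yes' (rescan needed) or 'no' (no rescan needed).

Old min = -13 at index 7
Change at index 5: 42 -> 30
Index 5 was NOT the min. New min = min(-13, 30). No rescan of other elements needed.
Needs rescan: no

Answer: no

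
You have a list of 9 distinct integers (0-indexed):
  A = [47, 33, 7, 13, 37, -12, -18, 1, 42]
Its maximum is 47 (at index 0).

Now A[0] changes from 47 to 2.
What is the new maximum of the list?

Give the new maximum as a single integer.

Answer: 42

Derivation:
Old max = 47 (at index 0)
Change: A[0] 47 -> 2
Changed element WAS the max -> may need rescan.
  Max of remaining elements: 42
  New max = max(2, 42) = 42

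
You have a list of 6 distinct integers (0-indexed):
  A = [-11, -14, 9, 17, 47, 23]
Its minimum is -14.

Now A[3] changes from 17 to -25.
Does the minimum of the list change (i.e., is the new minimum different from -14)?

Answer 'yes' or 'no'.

Answer: yes

Derivation:
Old min = -14
Change: A[3] 17 -> -25
Changed element was NOT the min; min changes only if -25 < -14.
New min = -25; changed? yes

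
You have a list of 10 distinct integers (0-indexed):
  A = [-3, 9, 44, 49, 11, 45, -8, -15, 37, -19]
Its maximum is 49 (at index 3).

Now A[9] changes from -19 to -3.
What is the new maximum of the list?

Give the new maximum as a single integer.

Old max = 49 (at index 3)
Change: A[9] -19 -> -3
Changed element was NOT the old max.
  New max = max(old_max, new_val) = max(49, -3) = 49

Answer: 49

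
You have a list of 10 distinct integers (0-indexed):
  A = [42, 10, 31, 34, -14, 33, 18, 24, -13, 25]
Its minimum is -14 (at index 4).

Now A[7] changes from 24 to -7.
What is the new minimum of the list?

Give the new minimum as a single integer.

Answer: -14

Derivation:
Old min = -14 (at index 4)
Change: A[7] 24 -> -7
Changed element was NOT the old min.
  New min = min(old_min, new_val) = min(-14, -7) = -14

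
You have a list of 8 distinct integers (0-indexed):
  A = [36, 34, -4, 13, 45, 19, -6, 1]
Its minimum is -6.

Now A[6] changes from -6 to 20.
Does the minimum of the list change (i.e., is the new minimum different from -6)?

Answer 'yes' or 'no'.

Old min = -6
Change: A[6] -6 -> 20
Changed element was the min; new min must be rechecked.
New min = -4; changed? yes

Answer: yes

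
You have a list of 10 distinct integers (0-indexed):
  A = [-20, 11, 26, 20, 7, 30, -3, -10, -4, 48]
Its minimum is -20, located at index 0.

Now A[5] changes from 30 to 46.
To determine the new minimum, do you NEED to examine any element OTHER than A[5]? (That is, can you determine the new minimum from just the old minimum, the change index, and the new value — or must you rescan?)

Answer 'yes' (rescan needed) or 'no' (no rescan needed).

Answer: no

Derivation:
Old min = -20 at index 0
Change at index 5: 30 -> 46
Index 5 was NOT the min. New min = min(-20, 46). No rescan of other elements needed.
Needs rescan: no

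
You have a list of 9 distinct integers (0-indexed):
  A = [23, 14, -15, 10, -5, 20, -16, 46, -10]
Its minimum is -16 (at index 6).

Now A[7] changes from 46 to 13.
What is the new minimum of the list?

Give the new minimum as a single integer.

Old min = -16 (at index 6)
Change: A[7] 46 -> 13
Changed element was NOT the old min.
  New min = min(old_min, new_val) = min(-16, 13) = -16

Answer: -16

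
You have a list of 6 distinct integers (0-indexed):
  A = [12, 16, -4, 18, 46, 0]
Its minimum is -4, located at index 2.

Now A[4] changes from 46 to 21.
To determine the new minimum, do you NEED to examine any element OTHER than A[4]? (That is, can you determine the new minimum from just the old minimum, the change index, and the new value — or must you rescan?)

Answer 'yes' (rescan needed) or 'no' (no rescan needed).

Answer: no

Derivation:
Old min = -4 at index 2
Change at index 4: 46 -> 21
Index 4 was NOT the min. New min = min(-4, 21). No rescan of other elements needed.
Needs rescan: no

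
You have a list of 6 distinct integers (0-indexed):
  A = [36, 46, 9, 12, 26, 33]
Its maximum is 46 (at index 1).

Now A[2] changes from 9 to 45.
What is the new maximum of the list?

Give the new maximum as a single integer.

Old max = 46 (at index 1)
Change: A[2] 9 -> 45
Changed element was NOT the old max.
  New max = max(old_max, new_val) = max(46, 45) = 46

Answer: 46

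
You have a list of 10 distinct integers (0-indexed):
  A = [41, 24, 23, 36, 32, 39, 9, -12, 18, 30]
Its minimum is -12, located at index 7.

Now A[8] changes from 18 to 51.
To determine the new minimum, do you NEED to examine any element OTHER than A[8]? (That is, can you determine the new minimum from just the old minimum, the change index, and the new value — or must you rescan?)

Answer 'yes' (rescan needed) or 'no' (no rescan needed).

Old min = -12 at index 7
Change at index 8: 18 -> 51
Index 8 was NOT the min. New min = min(-12, 51). No rescan of other elements needed.
Needs rescan: no

Answer: no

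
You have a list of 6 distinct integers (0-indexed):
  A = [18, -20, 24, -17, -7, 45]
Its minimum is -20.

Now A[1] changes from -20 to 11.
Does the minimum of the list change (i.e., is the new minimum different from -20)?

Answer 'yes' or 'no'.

Answer: yes

Derivation:
Old min = -20
Change: A[1] -20 -> 11
Changed element was the min; new min must be rechecked.
New min = -17; changed? yes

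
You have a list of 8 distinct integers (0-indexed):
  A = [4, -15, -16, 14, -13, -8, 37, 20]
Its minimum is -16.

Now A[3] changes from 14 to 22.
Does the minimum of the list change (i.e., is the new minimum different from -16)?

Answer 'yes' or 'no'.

Answer: no

Derivation:
Old min = -16
Change: A[3] 14 -> 22
Changed element was NOT the min; min changes only if 22 < -16.
New min = -16; changed? no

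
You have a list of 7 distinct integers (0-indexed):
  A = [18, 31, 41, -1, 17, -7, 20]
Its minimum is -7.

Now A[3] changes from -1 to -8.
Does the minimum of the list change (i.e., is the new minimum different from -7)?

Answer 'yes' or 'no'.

Answer: yes

Derivation:
Old min = -7
Change: A[3] -1 -> -8
Changed element was NOT the min; min changes only if -8 < -7.
New min = -8; changed? yes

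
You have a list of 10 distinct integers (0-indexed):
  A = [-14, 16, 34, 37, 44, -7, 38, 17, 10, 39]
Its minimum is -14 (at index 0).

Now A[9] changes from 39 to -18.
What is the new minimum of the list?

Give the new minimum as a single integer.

Old min = -14 (at index 0)
Change: A[9] 39 -> -18
Changed element was NOT the old min.
  New min = min(old_min, new_val) = min(-14, -18) = -18

Answer: -18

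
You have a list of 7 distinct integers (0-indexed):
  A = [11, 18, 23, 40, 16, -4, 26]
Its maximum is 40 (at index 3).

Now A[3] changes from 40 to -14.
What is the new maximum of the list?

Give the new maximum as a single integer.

Answer: 26

Derivation:
Old max = 40 (at index 3)
Change: A[3] 40 -> -14
Changed element WAS the max -> may need rescan.
  Max of remaining elements: 26
  New max = max(-14, 26) = 26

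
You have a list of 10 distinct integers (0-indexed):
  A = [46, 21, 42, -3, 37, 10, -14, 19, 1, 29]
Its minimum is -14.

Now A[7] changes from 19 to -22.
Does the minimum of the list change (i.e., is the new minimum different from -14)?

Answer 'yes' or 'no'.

Old min = -14
Change: A[7] 19 -> -22
Changed element was NOT the min; min changes only if -22 < -14.
New min = -22; changed? yes

Answer: yes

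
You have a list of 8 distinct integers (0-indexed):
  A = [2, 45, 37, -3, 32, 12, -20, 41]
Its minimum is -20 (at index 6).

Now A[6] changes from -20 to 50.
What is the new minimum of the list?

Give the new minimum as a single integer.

Old min = -20 (at index 6)
Change: A[6] -20 -> 50
Changed element WAS the min. Need to check: is 50 still <= all others?
  Min of remaining elements: -3
  New min = min(50, -3) = -3

Answer: -3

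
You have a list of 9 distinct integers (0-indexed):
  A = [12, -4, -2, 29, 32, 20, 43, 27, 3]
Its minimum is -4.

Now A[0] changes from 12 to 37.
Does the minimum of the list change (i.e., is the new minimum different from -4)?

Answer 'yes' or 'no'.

Answer: no

Derivation:
Old min = -4
Change: A[0] 12 -> 37
Changed element was NOT the min; min changes only if 37 < -4.
New min = -4; changed? no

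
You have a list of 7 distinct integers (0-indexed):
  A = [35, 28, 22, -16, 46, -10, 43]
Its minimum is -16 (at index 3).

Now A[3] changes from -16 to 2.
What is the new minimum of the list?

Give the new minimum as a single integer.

Answer: -10

Derivation:
Old min = -16 (at index 3)
Change: A[3] -16 -> 2
Changed element WAS the min. Need to check: is 2 still <= all others?
  Min of remaining elements: -10
  New min = min(2, -10) = -10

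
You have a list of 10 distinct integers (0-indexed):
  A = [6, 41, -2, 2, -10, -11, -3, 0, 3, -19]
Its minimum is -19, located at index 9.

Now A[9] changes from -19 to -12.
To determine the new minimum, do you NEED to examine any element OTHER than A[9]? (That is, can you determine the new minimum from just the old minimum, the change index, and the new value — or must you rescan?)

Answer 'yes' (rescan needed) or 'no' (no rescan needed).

Old min = -19 at index 9
Change at index 9: -19 -> -12
Index 9 WAS the min and new value -12 > old min -19. Must rescan other elements to find the new min.
Needs rescan: yes

Answer: yes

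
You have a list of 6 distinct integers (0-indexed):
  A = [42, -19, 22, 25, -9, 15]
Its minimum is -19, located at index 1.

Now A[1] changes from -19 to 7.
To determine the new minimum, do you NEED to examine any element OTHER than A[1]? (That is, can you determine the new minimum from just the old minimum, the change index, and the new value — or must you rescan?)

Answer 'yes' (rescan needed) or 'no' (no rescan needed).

Answer: yes

Derivation:
Old min = -19 at index 1
Change at index 1: -19 -> 7
Index 1 WAS the min and new value 7 > old min -19. Must rescan other elements to find the new min.
Needs rescan: yes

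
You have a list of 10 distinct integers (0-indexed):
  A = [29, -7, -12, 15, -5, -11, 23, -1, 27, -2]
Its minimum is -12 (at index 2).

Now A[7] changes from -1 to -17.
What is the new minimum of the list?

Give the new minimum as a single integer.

Old min = -12 (at index 2)
Change: A[7] -1 -> -17
Changed element was NOT the old min.
  New min = min(old_min, new_val) = min(-12, -17) = -17

Answer: -17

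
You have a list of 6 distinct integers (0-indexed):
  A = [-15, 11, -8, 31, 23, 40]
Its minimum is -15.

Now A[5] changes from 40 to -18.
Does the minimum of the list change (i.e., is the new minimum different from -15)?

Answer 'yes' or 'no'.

Old min = -15
Change: A[5] 40 -> -18
Changed element was NOT the min; min changes only if -18 < -15.
New min = -18; changed? yes

Answer: yes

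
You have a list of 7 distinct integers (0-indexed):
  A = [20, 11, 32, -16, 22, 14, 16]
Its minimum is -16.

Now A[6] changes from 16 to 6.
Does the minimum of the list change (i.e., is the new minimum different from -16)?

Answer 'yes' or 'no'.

Old min = -16
Change: A[6] 16 -> 6
Changed element was NOT the min; min changes only if 6 < -16.
New min = -16; changed? no

Answer: no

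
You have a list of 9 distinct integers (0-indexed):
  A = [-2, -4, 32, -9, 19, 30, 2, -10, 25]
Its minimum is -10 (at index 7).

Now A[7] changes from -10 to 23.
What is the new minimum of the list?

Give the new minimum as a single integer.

Answer: -9

Derivation:
Old min = -10 (at index 7)
Change: A[7] -10 -> 23
Changed element WAS the min. Need to check: is 23 still <= all others?
  Min of remaining elements: -9
  New min = min(23, -9) = -9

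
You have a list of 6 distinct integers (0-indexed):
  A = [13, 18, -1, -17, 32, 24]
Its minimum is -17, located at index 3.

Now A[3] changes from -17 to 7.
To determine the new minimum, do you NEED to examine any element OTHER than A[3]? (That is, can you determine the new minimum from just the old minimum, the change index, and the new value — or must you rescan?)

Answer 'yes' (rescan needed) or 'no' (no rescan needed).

Old min = -17 at index 3
Change at index 3: -17 -> 7
Index 3 WAS the min and new value 7 > old min -17. Must rescan other elements to find the new min.
Needs rescan: yes

Answer: yes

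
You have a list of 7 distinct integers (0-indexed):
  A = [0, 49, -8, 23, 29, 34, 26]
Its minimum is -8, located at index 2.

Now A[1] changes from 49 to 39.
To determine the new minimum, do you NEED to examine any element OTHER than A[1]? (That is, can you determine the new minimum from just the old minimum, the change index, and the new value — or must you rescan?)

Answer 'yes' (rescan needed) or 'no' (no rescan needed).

Answer: no

Derivation:
Old min = -8 at index 2
Change at index 1: 49 -> 39
Index 1 was NOT the min. New min = min(-8, 39). No rescan of other elements needed.
Needs rescan: no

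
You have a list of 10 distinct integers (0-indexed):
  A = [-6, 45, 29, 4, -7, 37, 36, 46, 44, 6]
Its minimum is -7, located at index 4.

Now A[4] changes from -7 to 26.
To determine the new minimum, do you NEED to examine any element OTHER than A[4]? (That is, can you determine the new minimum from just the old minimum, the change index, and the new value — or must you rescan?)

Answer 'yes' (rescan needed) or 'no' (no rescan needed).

Answer: yes

Derivation:
Old min = -7 at index 4
Change at index 4: -7 -> 26
Index 4 WAS the min and new value 26 > old min -7. Must rescan other elements to find the new min.
Needs rescan: yes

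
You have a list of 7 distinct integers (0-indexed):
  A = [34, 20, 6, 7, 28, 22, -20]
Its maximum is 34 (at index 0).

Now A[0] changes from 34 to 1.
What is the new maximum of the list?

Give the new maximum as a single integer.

Old max = 34 (at index 0)
Change: A[0] 34 -> 1
Changed element WAS the max -> may need rescan.
  Max of remaining elements: 28
  New max = max(1, 28) = 28

Answer: 28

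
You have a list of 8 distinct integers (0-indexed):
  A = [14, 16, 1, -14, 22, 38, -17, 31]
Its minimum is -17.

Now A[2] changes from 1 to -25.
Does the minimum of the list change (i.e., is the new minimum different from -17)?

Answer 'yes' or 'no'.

Answer: yes

Derivation:
Old min = -17
Change: A[2] 1 -> -25
Changed element was NOT the min; min changes only if -25 < -17.
New min = -25; changed? yes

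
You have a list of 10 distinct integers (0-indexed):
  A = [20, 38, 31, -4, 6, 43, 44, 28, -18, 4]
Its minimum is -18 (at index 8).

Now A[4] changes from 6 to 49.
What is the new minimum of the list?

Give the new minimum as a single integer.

Answer: -18

Derivation:
Old min = -18 (at index 8)
Change: A[4] 6 -> 49
Changed element was NOT the old min.
  New min = min(old_min, new_val) = min(-18, 49) = -18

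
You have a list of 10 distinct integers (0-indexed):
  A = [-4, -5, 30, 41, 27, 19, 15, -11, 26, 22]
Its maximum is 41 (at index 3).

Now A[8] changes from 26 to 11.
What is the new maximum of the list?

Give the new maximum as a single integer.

Answer: 41

Derivation:
Old max = 41 (at index 3)
Change: A[8] 26 -> 11
Changed element was NOT the old max.
  New max = max(old_max, new_val) = max(41, 11) = 41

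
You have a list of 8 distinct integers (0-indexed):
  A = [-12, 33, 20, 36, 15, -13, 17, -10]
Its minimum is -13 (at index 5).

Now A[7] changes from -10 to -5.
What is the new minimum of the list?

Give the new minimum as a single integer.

Answer: -13

Derivation:
Old min = -13 (at index 5)
Change: A[7] -10 -> -5
Changed element was NOT the old min.
  New min = min(old_min, new_val) = min(-13, -5) = -13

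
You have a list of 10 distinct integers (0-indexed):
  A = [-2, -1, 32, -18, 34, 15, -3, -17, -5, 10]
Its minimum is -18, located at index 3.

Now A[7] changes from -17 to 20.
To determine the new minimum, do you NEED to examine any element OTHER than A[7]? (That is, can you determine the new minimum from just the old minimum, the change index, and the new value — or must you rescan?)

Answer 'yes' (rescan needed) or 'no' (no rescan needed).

Answer: no

Derivation:
Old min = -18 at index 3
Change at index 7: -17 -> 20
Index 7 was NOT the min. New min = min(-18, 20). No rescan of other elements needed.
Needs rescan: no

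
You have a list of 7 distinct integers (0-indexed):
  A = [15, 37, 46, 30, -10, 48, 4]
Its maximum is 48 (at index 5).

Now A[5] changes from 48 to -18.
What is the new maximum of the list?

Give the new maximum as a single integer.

Answer: 46

Derivation:
Old max = 48 (at index 5)
Change: A[5] 48 -> -18
Changed element WAS the max -> may need rescan.
  Max of remaining elements: 46
  New max = max(-18, 46) = 46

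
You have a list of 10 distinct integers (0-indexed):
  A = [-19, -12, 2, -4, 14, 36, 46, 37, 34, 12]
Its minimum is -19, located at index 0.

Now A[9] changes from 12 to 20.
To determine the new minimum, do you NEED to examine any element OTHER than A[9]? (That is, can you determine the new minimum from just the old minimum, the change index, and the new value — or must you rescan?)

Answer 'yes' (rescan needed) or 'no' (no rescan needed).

Answer: no

Derivation:
Old min = -19 at index 0
Change at index 9: 12 -> 20
Index 9 was NOT the min. New min = min(-19, 20). No rescan of other elements needed.
Needs rescan: no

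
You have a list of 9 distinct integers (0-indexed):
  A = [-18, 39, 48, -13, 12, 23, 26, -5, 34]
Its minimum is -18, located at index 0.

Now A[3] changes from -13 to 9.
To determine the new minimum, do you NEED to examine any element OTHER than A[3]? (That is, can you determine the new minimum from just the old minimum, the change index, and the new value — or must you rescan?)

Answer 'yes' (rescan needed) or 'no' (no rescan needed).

Answer: no

Derivation:
Old min = -18 at index 0
Change at index 3: -13 -> 9
Index 3 was NOT the min. New min = min(-18, 9). No rescan of other elements needed.
Needs rescan: no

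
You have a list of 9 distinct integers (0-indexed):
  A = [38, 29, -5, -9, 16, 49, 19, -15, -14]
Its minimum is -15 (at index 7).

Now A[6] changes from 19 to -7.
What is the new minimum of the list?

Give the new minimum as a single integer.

Answer: -15

Derivation:
Old min = -15 (at index 7)
Change: A[6] 19 -> -7
Changed element was NOT the old min.
  New min = min(old_min, new_val) = min(-15, -7) = -15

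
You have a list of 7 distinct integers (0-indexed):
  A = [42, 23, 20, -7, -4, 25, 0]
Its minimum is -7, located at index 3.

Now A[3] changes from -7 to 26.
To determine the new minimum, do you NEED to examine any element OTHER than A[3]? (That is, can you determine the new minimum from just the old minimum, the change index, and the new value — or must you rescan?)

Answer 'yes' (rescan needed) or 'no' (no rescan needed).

Old min = -7 at index 3
Change at index 3: -7 -> 26
Index 3 WAS the min and new value 26 > old min -7. Must rescan other elements to find the new min.
Needs rescan: yes

Answer: yes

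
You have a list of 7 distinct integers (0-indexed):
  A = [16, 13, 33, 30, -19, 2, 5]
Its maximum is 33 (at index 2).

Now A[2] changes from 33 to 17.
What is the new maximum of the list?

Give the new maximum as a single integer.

Old max = 33 (at index 2)
Change: A[2] 33 -> 17
Changed element WAS the max -> may need rescan.
  Max of remaining elements: 30
  New max = max(17, 30) = 30

Answer: 30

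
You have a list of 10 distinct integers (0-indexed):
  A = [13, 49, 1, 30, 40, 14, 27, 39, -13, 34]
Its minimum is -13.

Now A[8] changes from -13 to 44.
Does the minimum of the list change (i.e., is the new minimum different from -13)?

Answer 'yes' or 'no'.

Answer: yes

Derivation:
Old min = -13
Change: A[8] -13 -> 44
Changed element was the min; new min must be rechecked.
New min = 1; changed? yes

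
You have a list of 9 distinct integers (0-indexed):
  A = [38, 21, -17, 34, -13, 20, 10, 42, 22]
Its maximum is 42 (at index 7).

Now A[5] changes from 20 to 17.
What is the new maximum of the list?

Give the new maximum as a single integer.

Old max = 42 (at index 7)
Change: A[5] 20 -> 17
Changed element was NOT the old max.
  New max = max(old_max, new_val) = max(42, 17) = 42

Answer: 42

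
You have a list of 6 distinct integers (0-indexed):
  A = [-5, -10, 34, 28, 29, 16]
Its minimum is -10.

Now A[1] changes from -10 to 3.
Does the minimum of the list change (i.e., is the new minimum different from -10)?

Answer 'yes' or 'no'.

Old min = -10
Change: A[1] -10 -> 3
Changed element was the min; new min must be rechecked.
New min = -5; changed? yes

Answer: yes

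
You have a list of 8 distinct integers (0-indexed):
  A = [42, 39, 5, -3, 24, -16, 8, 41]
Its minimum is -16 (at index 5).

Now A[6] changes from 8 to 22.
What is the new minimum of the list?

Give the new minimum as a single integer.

Answer: -16

Derivation:
Old min = -16 (at index 5)
Change: A[6] 8 -> 22
Changed element was NOT the old min.
  New min = min(old_min, new_val) = min(-16, 22) = -16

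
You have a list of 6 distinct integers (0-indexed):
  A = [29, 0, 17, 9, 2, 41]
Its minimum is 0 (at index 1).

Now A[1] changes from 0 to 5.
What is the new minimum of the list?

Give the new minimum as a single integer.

Old min = 0 (at index 1)
Change: A[1] 0 -> 5
Changed element WAS the min. Need to check: is 5 still <= all others?
  Min of remaining elements: 2
  New min = min(5, 2) = 2

Answer: 2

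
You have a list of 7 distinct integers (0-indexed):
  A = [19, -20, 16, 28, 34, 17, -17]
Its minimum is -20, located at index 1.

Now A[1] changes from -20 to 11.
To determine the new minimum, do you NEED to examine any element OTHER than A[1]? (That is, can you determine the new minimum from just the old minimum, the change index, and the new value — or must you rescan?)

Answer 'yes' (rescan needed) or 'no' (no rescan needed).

Answer: yes

Derivation:
Old min = -20 at index 1
Change at index 1: -20 -> 11
Index 1 WAS the min and new value 11 > old min -20. Must rescan other elements to find the new min.
Needs rescan: yes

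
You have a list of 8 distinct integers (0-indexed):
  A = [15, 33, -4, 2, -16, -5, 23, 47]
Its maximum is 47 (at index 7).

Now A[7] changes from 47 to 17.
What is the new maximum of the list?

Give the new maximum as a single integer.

Old max = 47 (at index 7)
Change: A[7] 47 -> 17
Changed element WAS the max -> may need rescan.
  Max of remaining elements: 33
  New max = max(17, 33) = 33

Answer: 33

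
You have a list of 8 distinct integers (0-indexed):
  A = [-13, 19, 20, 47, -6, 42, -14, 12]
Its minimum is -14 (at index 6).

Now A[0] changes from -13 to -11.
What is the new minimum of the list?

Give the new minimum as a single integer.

Answer: -14

Derivation:
Old min = -14 (at index 6)
Change: A[0] -13 -> -11
Changed element was NOT the old min.
  New min = min(old_min, new_val) = min(-14, -11) = -14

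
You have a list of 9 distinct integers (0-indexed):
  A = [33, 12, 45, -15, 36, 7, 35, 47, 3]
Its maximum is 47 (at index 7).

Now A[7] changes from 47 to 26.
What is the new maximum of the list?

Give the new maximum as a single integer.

Answer: 45

Derivation:
Old max = 47 (at index 7)
Change: A[7] 47 -> 26
Changed element WAS the max -> may need rescan.
  Max of remaining elements: 45
  New max = max(26, 45) = 45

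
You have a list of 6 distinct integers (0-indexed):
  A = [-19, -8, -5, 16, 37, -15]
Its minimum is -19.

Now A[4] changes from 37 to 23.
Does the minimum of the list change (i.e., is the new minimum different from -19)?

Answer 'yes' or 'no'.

Old min = -19
Change: A[4] 37 -> 23
Changed element was NOT the min; min changes only if 23 < -19.
New min = -19; changed? no

Answer: no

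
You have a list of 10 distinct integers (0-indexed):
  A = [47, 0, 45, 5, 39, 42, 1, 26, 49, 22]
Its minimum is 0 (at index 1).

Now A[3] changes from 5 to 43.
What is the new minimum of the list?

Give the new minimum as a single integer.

Old min = 0 (at index 1)
Change: A[3] 5 -> 43
Changed element was NOT the old min.
  New min = min(old_min, new_val) = min(0, 43) = 0

Answer: 0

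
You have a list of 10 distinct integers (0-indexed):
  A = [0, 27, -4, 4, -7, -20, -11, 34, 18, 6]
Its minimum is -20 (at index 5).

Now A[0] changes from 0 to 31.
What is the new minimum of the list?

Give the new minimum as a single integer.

Answer: -20

Derivation:
Old min = -20 (at index 5)
Change: A[0] 0 -> 31
Changed element was NOT the old min.
  New min = min(old_min, new_val) = min(-20, 31) = -20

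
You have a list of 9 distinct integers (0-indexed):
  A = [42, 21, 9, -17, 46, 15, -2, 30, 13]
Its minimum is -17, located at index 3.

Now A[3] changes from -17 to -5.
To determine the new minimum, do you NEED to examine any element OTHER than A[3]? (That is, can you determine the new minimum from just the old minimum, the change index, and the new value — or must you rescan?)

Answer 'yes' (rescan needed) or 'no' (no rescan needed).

Old min = -17 at index 3
Change at index 3: -17 -> -5
Index 3 WAS the min and new value -5 > old min -17. Must rescan other elements to find the new min.
Needs rescan: yes

Answer: yes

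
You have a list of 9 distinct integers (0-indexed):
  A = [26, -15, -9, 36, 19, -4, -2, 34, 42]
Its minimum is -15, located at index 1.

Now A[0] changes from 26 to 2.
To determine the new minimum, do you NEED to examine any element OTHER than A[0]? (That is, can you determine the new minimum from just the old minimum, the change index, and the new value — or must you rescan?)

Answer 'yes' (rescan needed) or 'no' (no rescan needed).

Old min = -15 at index 1
Change at index 0: 26 -> 2
Index 0 was NOT the min. New min = min(-15, 2). No rescan of other elements needed.
Needs rescan: no

Answer: no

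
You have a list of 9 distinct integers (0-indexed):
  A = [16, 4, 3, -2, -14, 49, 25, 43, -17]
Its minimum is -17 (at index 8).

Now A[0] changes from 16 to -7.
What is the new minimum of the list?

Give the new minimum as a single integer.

Old min = -17 (at index 8)
Change: A[0] 16 -> -7
Changed element was NOT the old min.
  New min = min(old_min, new_val) = min(-17, -7) = -17

Answer: -17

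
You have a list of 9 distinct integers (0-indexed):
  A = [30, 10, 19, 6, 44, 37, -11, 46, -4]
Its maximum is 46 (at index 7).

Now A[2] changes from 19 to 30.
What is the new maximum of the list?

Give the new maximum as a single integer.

Old max = 46 (at index 7)
Change: A[2] 19 -> 30
Changed element was NOT the old max.
  New max = max(old_max, new_val) = max(46, 30) = 46

Answer: 46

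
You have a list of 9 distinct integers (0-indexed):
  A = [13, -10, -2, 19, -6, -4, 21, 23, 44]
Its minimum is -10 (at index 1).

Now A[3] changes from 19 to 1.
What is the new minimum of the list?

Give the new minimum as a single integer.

Answer: -10

Derivation:
Old min = -10 (at index 1)
Change: A[3] 19 -> 1
Changed element was NOT the old min.
  New min = min(old_min, new_val) = min(-10, 1) = -10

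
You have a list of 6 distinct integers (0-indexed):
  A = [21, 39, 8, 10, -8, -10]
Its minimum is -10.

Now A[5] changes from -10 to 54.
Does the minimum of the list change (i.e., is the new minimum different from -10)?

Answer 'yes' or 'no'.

Answer: yes

Derivation:
Old min = -10
Change: A[5] -10 -> 54
Changed element was the min; new min must be rechecked.
New min = -8; changed? yes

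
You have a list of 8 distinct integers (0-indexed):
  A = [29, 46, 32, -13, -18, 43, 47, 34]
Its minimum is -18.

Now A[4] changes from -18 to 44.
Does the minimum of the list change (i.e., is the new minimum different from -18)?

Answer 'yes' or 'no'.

Answer: yes

Derivation:
Old min = -18
Change: A[4] -18 -> 44
Changed element was the min; new min must be rechecked.
New min = -13; changed? yes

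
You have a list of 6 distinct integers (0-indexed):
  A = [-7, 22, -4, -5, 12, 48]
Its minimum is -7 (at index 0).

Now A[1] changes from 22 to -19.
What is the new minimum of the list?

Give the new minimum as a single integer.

Answer: -19

Derivation:
Old min = -7 (at index 0)
Change: A[1] 22 -> -19
Changed element was NOT the old min.
  New min = min(old_min, new_val) = min(-7, -19) = -19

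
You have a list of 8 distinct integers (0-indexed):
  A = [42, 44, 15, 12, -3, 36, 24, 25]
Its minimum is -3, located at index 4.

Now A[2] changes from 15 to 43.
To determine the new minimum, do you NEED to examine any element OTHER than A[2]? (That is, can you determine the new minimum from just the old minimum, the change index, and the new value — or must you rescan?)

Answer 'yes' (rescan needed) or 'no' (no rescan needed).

Answer: no

Derivation:
Old min = -3 at index 4
Change at index 2: 15 -> 43
Index 2 was NOT the min. New min = min(-3, 43). No rescan of other elements needed.
Needs rescan: no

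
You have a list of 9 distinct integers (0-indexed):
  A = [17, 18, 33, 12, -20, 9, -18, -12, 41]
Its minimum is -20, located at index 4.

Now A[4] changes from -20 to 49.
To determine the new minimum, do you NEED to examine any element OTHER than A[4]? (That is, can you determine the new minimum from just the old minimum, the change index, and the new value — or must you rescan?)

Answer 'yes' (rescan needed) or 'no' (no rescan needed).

Answer: yes

Derivation:
Old min = -20 at index 4
Change at index 4: -20 -> 49
Index 4 WAS the min and new value 49 > old min -20. Must rescan other elements to find the new min.
Needs rescan: yes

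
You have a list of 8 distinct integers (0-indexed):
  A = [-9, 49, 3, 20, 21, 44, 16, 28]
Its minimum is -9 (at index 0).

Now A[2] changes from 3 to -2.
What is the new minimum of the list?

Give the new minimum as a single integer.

Old min = -9 (at index 0)
Change: A[2] 3 -> -2
Changed element was NOT the old min.
  New min = min(old_min, new_val) = min(-9, -2) = -9

Answer: -9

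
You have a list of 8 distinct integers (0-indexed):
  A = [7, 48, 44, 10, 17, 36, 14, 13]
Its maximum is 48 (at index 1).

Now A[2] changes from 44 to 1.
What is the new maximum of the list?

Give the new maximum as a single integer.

Answer: 48

Derivation:
Old max = 48 (at index 1)
Change: A[2] 44 -> 1
Changed element was NOT the old max.
  New max = max(old_max, new_val) = max(48, 1) = 48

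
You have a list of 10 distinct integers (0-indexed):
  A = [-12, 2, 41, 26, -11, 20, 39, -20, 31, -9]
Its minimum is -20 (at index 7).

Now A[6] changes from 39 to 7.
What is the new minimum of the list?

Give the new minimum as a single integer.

Answer: -20

Derivation:
Old min = -20 (at index 7)
Change: A[6] 39 -> 7
Changed element was NOT the old min.
  New min = min(old_min, new_val) = min(-20, 7) = -20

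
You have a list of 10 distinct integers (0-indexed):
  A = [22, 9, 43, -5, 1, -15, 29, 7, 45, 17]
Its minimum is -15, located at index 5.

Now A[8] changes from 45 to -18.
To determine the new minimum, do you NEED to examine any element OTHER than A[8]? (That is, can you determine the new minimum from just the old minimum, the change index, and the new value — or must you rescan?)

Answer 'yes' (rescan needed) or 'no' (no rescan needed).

Old min = -15 at index 5
Change at index 8: 45 -> -18
Index 8 was NOT the min. New min = min(-15, -18). No rescan of other elements needed.
Needs rescan: no

Answer: no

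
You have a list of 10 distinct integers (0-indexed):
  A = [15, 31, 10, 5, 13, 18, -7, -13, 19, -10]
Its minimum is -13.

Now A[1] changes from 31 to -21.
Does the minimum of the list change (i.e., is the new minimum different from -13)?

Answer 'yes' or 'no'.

Old min = -13
Change: A[1] 31 -> -21
Changed element was NOT the min; min changes only if -21 < -13.
New min = -21; changed? yes

Answer: yes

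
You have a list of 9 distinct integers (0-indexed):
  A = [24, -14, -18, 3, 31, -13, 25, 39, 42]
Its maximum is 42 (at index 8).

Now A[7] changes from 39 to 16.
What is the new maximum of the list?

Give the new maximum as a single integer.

Old max = 42 (at index 8)
Change: A[7] 39 -> 16
Changed element was NOT the old max.
  New max = max(old_max, new_val) = max(42, 16) = 42

Answer: 42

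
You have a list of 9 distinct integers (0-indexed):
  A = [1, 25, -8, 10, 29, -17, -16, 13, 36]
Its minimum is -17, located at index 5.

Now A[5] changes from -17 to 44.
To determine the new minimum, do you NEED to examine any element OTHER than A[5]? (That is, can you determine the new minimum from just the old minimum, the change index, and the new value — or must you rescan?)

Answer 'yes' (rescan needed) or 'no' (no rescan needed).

Answer: yes

Derivation:
Old min = -17 at index 5
Change at index 5: -17 -> 44
Index 5 WAS the min and new value 44 > old min -17. Must rescan other elements to find the new min.
Needs rescan: yes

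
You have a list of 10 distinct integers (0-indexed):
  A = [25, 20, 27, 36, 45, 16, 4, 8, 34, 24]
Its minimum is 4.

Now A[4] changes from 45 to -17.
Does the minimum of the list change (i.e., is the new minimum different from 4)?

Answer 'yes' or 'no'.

Old min = 4
Change: A[4] 45 -> -17
Changed element was NOT the min; min changes only if -17 < 4.
New min = -17; changed? yes

Answer: yes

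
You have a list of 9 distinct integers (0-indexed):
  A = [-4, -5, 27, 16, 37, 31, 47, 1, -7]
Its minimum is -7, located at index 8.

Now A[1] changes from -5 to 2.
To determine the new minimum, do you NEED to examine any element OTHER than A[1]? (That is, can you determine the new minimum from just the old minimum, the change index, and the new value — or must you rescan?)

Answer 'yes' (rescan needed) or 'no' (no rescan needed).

Answer: no

Derivation:
Old min = -7 at index 8
Change at index 1: -5 -> 2
Index 1 was NOT the min. New min = min(-7, 2). No rescan of other elements needed.
Needs rescan: no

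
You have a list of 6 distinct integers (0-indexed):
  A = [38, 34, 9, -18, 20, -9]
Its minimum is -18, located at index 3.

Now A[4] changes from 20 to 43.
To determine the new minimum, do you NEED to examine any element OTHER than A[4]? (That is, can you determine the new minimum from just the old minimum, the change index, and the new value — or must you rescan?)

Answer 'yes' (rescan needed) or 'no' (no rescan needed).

Old min = -18 at index 3
Change at index 4: 20 -> 43
Index 4 was NOT the min. New min = min(-18, 43). No rescan of other elements needed.
Needs rescan: no

Answer: no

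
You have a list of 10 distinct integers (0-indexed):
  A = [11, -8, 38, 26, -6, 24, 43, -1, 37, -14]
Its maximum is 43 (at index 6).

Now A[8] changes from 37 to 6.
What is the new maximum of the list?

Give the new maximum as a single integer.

Answer: 43

Derivation:
Old max = 43 (at index 6)
Change: A[8] 37 -> 6
Changed element was NOT the old max.
  New max = max(old_max, new_val) = max(43, 6) = 43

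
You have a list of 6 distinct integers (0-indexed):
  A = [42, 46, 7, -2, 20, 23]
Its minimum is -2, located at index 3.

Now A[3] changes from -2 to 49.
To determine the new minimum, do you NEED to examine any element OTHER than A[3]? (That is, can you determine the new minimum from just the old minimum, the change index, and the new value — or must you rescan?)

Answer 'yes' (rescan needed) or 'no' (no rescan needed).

Old min = -2 at index 3
Change at index 3: -2 -> 49
Index 3 WAS the min and new value 49 > old min -2. Must rescan other elements to find the new min.
Needs rescan: yes

Answer: yes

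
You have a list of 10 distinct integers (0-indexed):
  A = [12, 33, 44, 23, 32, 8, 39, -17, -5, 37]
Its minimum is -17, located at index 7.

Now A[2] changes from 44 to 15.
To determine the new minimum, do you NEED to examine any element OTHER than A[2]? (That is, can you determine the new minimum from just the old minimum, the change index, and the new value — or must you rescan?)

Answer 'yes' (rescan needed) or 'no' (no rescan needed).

Answer: no

Derivation:
Old min = -17 at index 7
Change at index 2: 44 -> 15
Index 2 was NOT the min. New min = min(-17, 15). No rescan of other elements needed.
Needs rescan: no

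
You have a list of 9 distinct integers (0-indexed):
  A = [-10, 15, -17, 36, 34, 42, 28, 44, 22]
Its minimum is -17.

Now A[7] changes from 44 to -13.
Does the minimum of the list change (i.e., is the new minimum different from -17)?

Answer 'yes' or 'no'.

Old min = -17
Change: A[7] 44 -> -13
Changed element was NOT the min; min changes only if -13 < -17.
New min = -17; changed? no

Answer: no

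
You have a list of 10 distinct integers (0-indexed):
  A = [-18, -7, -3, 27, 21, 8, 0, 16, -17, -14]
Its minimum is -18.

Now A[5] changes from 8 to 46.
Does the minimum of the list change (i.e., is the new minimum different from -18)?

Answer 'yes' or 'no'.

Old min = -18
Change: A[5] 8 -> 46
Changed element was NOT the min; min changes only if 46 < -18.
New min = -18; changed? no

Answer: no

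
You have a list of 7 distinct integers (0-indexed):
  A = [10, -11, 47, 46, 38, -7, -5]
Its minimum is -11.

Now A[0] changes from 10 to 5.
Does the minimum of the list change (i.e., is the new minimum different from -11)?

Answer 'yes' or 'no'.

Old min = -11
Change: A[0] 10 -> 5
Changed element was NOT the min; min changes only if 5 < -11.
New min = -11; changed? no

Answer: no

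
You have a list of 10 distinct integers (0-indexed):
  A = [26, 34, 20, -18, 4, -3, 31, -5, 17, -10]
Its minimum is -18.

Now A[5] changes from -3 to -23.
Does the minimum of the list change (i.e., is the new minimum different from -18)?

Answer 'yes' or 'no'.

Answer: yes

Derivation:
Old min = -18
Change: A[5] -3 -> -23
Changed element was NOT the min; min changes only if -23 < -18.
New min = -23; changed? yes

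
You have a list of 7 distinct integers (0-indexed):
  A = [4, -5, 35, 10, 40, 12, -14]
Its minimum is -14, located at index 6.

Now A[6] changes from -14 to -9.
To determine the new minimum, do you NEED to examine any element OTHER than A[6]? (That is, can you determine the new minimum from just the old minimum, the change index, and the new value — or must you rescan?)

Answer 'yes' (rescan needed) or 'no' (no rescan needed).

Answer: yes

Derivation:
Old min = -14 at index 6
Change at index 6: -14 -> -9
Index 6 WAS the min and new value -9 > old min -14. Must rescan other elements to find the new min.
Needs rescan: yes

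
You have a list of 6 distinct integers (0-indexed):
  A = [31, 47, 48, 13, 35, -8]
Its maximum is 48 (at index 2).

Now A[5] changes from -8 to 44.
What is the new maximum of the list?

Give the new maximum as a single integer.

Old max = 48 (at index 2)
Change: A[5] -8 -> 44
Changed element was NOT the old max.
  New max = max(old_max, new_val) = max(48, 44) = 48

Answer: 48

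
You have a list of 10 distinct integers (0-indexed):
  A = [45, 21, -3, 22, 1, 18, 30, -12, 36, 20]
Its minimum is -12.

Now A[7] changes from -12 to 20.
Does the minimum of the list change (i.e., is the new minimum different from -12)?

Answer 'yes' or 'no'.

Old min = -12
Change: A[7] -12 -> 20
Changed element was the min; new min must be rechecked.
New min = -3; changed? yes

Answer: yes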